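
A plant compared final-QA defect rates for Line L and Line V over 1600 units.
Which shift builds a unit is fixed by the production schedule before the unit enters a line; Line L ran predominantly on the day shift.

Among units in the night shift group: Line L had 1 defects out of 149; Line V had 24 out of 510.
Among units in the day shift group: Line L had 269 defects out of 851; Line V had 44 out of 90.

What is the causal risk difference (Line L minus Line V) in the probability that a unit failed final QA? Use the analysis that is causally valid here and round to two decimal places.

Here shift is a common cause — it drives both which line a case falls under and the outcome. The crude comparison mixes populations; the stratum-specific rates are the causally relevant ones.
Adjusting over the population distribution of shift: 0.412·(0.007−0.047) + 0.588·(0.316−0.489) = -0.118.

-0.12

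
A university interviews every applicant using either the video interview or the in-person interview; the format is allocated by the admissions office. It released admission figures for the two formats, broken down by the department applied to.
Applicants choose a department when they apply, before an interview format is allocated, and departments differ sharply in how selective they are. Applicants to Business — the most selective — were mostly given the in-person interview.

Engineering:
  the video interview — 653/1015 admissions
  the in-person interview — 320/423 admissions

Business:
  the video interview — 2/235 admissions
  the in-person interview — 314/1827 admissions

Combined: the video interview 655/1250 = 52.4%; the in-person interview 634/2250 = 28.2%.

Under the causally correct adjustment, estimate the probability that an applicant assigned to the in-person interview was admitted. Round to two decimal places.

0.41

The department-specific comparison favours the in-person interview throughout, but the pooled figures favour the video interview. The question is whether to condition on department.
Department differs across interview formats for reasons unrelated to any effect of the interview format itself, and it separately predicts the outcome — a classic confounder. We must compare within department levels.
Standardising the in-person interview to the population department mix: 0.411·320/423 + 0.589·314/1827 = 0.412.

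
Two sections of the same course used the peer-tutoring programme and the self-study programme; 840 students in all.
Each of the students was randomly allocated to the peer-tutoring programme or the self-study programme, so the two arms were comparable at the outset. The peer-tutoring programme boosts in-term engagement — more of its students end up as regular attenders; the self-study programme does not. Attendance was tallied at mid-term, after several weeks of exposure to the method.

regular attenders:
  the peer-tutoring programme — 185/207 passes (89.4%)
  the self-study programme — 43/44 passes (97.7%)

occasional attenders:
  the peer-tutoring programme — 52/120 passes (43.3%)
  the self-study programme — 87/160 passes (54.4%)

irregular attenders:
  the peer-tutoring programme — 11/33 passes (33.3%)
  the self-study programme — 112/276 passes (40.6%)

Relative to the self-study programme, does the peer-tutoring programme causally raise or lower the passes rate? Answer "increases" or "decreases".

increases

Mid-term attendance is recorded after the teaching method and is itself shifted by it — it sits on the causal path from teaching method to outcome. Conditioning on a mediator would strip out part of the effect we want; the pooled comparison gives the total causal effect.
Pooled: the peer-tutoring programme 68.9% vs the self-study programme 50.4%; the peer-tutoring programme is higher overall.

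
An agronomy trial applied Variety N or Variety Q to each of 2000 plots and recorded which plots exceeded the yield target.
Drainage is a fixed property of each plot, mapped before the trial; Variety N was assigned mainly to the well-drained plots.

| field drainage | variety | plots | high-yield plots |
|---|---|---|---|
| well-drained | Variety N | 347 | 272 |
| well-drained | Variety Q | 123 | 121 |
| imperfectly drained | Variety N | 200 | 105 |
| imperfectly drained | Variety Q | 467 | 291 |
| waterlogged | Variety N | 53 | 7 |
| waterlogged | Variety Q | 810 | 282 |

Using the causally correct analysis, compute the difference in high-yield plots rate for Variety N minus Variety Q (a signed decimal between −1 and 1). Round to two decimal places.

Field drainage is set before the variety has any effect — it is not caused by the variety — and it independently drives the outcome. That makes it a confounder, so the causal comparison is within field drainage levels.
Adjusting over the population distribution of field drainage: 0.235·(0.784−0.984) + 0.334·(0.525−0.623) + 0.431·(0.132−0.348) = -0.173.

-0.17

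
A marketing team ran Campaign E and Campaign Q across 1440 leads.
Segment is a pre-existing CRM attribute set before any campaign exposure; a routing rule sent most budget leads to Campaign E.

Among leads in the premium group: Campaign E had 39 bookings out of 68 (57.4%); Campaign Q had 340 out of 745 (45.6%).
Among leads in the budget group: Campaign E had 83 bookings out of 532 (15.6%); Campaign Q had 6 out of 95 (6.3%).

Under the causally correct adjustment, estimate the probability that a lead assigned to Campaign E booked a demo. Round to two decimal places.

0.39

Customer segment is set before the campaign has any effect — it is not caused by the campaign — and it independently drives the outcome. That makes it a confounder, so the causal comparison is within customer segment levels.
Standardising Campaign E to the population customer segment mix: 0.565·39/68 + 0.435·83/532 = 0.392.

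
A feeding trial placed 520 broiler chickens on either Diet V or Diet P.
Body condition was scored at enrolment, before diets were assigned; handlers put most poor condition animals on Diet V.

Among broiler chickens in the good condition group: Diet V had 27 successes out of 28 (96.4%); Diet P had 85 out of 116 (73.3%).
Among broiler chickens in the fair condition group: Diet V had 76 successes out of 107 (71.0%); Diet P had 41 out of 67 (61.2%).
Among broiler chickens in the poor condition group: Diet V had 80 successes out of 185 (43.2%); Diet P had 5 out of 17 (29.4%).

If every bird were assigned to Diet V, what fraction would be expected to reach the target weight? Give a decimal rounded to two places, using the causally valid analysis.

0.67

Starting body condition differs across diets for reasons unrelated to any effect of the diet itself, and it separately predicts the outcome — a classic confounder. We must compare within starting body condition levels.
Standardising Diet V to the population starting body condition mix: 0.277·27/28 + 0.335·76/107 + 0.388·80/185 = 0.673.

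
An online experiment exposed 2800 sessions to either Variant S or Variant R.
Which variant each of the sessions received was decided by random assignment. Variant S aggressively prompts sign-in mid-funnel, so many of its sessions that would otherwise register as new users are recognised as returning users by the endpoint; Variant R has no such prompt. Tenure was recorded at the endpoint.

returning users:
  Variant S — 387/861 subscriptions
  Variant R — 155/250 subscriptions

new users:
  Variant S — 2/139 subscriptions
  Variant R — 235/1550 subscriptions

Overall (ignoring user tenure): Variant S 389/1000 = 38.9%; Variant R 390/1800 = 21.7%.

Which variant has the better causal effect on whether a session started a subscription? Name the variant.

Variant S

Within every user tenure level Variant R has the higher rate, yet pooled Variant S does — Simpson's reversal.
Because the variant influences user tenure, user tenure is a post-treatment mediator, not a confounder. Stratifying on it would bias the estimate; the causal effect is the crude pooled difference.
Pooled: Variant S 38.9% vs Variant R 21.7%; Variant S is higher overall.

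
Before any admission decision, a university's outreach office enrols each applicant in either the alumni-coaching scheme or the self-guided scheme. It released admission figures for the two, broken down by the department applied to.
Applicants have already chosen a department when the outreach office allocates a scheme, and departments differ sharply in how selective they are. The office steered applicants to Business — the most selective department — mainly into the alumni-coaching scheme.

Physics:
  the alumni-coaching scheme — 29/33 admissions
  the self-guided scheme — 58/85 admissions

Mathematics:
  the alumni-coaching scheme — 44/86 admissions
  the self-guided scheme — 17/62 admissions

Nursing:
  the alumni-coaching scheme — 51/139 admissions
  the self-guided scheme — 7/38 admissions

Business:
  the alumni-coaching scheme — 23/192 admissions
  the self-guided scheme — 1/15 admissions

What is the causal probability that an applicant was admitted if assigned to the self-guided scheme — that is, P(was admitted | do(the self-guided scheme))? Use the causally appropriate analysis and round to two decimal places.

0.26

Within every department level the alumni-coaching scheme has the higher rate, yet pooled the self-guided scheme does — Simpson's reversal.
Nothing the outreach scheme does changes department; the imbalance is an allocation artefact. With department also predicting the outcome, the pooled figure is confounded, and the within-stratum comparison is the causal one.
Standardising the self-guided scheme to the population department mix: 0.182·58/85 + 0.228·17/62 + 0.272·7/38 + 0.318·1/15 = 0.258.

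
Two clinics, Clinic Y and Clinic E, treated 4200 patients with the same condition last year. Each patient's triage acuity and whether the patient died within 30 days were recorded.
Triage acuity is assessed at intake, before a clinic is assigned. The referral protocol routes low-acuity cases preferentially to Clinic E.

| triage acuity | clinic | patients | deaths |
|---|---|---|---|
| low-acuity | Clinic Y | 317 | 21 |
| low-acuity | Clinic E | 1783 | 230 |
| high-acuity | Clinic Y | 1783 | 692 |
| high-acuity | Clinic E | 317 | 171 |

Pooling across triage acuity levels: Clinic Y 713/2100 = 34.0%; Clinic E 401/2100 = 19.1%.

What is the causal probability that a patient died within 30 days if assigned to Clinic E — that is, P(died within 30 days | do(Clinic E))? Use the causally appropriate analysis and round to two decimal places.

0.33

The triage acuity-specific comparison favours Clinic Y throughout, but the pooled figures favour Clinic E. The question is whether to condition on triage acuity.
Triage acuity satisfies the back-door criterion: it is not a descendant of the clinic, and it blocks the spurious path from clinic to outcome. Adjusting for it (i.e., using the within-triage acuity rates) gives the causal effect.
Standardising Clinic E to the population triage acuity mix: 0.500·230/1783 + 0.500·171/317 = 0.334.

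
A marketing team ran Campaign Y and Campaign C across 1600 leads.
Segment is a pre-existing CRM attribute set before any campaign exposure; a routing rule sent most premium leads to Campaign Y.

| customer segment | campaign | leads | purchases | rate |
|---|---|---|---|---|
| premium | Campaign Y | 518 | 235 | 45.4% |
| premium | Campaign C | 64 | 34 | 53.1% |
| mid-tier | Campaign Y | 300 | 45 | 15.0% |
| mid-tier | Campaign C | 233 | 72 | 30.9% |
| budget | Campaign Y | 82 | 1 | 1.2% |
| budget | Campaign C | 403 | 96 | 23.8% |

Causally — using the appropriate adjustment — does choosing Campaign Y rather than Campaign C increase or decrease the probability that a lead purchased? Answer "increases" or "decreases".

Customer segment differs across campaigns for reasons unrelated to any effect of the campaign itself, and it separately predicts the outcome — a classic confounder. We must compare within customer segment levels.
Within each level — premium: 45.4% vs 53.1%; mid-tier: 15.0% vs 30.9%; budget: 1.2% vs 23.8% — Campaign C is higher every time.

decreases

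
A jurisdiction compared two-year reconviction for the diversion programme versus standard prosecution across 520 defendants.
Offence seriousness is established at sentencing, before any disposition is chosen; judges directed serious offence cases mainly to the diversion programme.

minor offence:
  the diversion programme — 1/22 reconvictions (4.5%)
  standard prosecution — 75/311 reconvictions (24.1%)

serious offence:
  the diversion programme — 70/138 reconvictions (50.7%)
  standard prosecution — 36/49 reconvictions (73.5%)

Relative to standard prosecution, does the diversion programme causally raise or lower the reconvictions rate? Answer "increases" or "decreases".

decreases

Offence seriousness is set before the disposition has any effect — it is not caused by the disposition — and it independently drives the outcome. That makes it a confounder, so the causal comparison is within offence seriousness levels.
Within each level — minor offence: 4.5% vs 24.1%; serious offence: 50.7% vs 73.5% — the diversion programme is lower every time.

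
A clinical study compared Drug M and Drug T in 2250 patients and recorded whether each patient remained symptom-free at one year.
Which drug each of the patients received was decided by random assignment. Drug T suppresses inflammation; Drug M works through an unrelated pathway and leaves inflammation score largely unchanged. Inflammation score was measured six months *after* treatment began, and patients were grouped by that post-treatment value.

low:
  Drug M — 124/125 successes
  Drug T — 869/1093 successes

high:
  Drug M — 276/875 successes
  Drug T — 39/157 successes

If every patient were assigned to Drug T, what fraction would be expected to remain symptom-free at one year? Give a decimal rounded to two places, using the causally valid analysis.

Inflammation score is recorded after the drug and is itself shifted by it — it sits on the causal path from drug to outcome. Conditioning on a mediator would strip out part of the effect we want; the pooled comparison gives the total causal effect.
So P(outcome | do(Drug T)) is just the pooled rate for Drug T: 908/1250 = 0.726.

0.73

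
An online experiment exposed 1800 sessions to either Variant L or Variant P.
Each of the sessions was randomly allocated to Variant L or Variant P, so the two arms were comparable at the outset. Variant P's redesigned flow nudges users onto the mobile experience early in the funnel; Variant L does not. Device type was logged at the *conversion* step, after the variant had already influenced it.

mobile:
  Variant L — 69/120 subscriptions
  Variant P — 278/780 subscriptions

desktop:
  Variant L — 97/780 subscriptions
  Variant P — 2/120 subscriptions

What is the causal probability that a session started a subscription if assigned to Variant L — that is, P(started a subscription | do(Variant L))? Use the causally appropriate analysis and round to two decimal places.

0.18

The device type-specific comparison favours Variant L throughout, but the pooled figures favour Variant P. The question is whether to condition on device type.
Stratifying would compare variants among sessions the variants themselves sorted into device type groups — a form of selection on an intermediate. The unconditioned pooled rates give the total causal effect.
So P(outcome | do(Variant L)) is just the pooled rate for Variant L: 166/900 = 0.184.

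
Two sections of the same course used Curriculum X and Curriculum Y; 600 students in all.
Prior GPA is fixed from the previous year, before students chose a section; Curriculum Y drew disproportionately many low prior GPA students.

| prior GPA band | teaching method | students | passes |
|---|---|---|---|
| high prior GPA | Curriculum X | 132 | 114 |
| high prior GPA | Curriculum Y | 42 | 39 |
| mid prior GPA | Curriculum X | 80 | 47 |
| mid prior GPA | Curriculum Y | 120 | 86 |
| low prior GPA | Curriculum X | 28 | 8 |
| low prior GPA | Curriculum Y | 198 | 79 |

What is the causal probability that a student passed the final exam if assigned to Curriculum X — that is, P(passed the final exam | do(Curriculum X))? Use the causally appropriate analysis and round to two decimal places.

0.55

The prior GPA band-specific comparison favours Curriculum Y throughout, but the pooled figures favour Curriculum X. The question is whether to condition on prior GPA band.
Prior GPA band satisfies the back-door criterion: it is not a descendant of the teaching method, and it blocks the spurious path from teaching method to outcome. Adjusting for it (i.e., using the within-prior GPA band rates) gives the causal effect.
Standardising Curriculum X to the population prior GPA band mix: 0.290·114/132 + 0.333·47/80 + 0.377·8/28 = 0.554.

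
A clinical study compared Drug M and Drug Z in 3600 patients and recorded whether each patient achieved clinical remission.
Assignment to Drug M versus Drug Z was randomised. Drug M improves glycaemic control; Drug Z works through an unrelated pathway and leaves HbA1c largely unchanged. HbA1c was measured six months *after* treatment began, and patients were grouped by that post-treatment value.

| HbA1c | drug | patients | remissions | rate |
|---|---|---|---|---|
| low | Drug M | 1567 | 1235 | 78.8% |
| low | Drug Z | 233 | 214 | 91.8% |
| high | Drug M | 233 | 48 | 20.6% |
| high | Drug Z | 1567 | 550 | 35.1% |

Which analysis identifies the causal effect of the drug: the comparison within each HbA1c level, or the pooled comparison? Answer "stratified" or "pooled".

The HbA1c-specific comparison favours Drug Z throughout, but the pooled figures favour Drug M. The question is whether to condition on HbA1c.
Stratifying would compare drugs among patients the drugs themselves sorted into HbA1c groups — a form of selection on an intermediate. The unconditioned pooled rates give the total causal effect.
Pooled: Drug M 71.3% vs Drug Z 42.4%; Drug M is higher overall.

pooled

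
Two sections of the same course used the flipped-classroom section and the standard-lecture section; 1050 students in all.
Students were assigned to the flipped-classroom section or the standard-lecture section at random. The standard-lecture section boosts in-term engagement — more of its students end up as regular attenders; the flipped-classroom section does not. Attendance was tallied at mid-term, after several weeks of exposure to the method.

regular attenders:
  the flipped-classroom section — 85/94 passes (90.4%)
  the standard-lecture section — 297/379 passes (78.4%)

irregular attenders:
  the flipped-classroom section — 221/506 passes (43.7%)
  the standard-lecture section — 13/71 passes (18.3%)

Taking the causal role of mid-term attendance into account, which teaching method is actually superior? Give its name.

Mid-term attendance is downstream of the teaching method. One should not condition on a consequence of treatment, so the overall rates are the right comparison.
Pooled: the flipped-classroom section 51.0% vs the standard-lecture section 68.9%; the standard-lecture section is higher overall.

the standard-lecture section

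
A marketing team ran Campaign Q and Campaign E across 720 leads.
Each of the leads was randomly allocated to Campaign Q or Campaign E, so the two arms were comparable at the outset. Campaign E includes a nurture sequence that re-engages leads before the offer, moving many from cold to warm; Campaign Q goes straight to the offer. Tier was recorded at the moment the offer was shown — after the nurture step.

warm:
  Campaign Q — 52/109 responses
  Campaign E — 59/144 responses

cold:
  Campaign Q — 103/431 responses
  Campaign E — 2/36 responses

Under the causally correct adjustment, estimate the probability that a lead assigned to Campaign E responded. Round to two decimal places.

Within every engagement tier level Campaign Q has the higher rate, yet pooled Campaign E does — Simpson's reversal.
Stratifying would compare campaigns among leads the campaigns themselves sorted into engagement tier groups — a form of selection on an intermediate. The unconditioned pooled rates give the total causal effect.
So P(outcome | do(Campaign E)) is just the pooled rate for Campaign E: 61/180 = 0.339.

0.34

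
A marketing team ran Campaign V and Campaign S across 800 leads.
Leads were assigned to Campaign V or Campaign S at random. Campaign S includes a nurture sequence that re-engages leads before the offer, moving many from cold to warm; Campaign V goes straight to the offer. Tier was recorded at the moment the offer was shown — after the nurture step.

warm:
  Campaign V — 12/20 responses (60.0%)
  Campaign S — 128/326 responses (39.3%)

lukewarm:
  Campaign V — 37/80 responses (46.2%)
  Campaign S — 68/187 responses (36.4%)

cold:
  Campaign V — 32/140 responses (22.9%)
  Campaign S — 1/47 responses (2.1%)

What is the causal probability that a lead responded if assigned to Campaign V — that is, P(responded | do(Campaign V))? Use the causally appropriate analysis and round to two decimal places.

0.34

Engagement tier is recorded after the campaign and is itself shifted by it — it sits on the causal path from campaign to outcome. Conditioning on a mediator would strip out part of the effect we want; the pooled comparison gives the total causal effect.
So P(outcome | do(Campaign V)) is just the pooled rate for Campaign V: 81/240 = 0.338.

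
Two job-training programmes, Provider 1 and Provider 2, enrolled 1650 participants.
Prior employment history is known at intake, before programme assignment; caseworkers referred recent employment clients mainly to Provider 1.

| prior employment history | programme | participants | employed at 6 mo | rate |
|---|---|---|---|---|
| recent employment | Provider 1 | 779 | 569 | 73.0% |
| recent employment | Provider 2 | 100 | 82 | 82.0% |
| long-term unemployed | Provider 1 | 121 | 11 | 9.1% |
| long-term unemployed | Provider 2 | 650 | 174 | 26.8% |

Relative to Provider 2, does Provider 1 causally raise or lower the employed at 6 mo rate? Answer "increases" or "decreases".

decreases

Prior employment history differs across programmes for reasons unrelated to any effect of the programme itself, and it separately predicts the outcome — a classic confounder. We must compare within prior employment history levels.
Within each level — recent employment: 73.0% vs 82.0%; long-term unemployed: 9.1% vs 26.8% — Provider 2 is higher every time.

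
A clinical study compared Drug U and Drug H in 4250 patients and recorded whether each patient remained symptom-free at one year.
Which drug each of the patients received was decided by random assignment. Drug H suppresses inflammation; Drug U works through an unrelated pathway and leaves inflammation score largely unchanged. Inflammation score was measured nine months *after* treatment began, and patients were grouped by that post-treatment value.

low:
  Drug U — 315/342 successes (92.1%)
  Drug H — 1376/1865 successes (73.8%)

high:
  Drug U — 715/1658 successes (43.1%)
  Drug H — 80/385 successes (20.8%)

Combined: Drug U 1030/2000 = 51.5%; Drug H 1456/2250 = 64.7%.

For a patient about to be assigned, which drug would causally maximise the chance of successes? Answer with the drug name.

Drug H

Within every inflammation score level Drug U has the higher rate, yet pooled Drug H does — Simpson's reversal.
Inflammation score is downstream of the drug. One should not condition on a consequence of treatment, so the overall rates are the right comparison.
Pooled: Drug U 51.5% vs Drug H 64.7%; Drug H is higher overall.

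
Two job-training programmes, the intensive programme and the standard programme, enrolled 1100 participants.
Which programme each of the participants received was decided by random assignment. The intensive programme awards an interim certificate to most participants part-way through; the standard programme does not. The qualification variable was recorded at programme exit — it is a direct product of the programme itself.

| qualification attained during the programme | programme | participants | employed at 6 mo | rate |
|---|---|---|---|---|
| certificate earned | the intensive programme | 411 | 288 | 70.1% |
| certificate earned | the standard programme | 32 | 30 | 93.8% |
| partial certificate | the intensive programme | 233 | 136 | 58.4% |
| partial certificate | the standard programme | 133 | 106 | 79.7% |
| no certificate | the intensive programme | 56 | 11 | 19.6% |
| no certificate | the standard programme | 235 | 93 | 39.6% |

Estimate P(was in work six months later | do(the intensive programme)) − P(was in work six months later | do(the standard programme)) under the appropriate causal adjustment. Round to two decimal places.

Stratifying would compare programmes among participants the programmes themselves sorted into qualification attained during the programme groups — a form of selection on an intermediate. The unconditioned pooled rates give the total causal effect.
The causal difference is the pooled difference: 0.621 − 0.573 = +0.049.

+0.05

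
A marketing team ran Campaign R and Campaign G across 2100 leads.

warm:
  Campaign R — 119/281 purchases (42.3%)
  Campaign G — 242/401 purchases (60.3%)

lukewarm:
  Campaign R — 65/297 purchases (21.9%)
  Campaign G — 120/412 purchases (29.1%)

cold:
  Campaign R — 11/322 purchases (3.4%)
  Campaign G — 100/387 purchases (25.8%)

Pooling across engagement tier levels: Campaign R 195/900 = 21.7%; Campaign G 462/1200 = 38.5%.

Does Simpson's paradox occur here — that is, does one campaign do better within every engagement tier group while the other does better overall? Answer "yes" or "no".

no

Within each engagement tier level (warm 42.3% vs 60.3%; lukewarm 21.9% vs 29.1%; cold 3.4% vs 25.8%), Campaign G has the higher rate every time. Pooled: 21.7% vs 38.5% — Campaign G has the higher rate overall. They agree.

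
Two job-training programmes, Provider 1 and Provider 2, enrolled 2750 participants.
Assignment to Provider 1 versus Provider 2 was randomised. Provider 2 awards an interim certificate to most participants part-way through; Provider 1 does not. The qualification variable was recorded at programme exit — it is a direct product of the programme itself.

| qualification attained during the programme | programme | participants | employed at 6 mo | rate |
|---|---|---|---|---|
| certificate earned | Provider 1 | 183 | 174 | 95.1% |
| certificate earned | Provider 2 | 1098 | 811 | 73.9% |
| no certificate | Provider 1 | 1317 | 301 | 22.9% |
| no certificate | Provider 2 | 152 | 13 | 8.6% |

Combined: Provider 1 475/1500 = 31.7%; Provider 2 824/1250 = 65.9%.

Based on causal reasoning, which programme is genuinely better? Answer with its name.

Provider 2

Because the programme influences qualification attained during the programme, qualification attained during the programme is a post-treatment mediator, not a confounder. Stratifying on it would bias the estimate; the causal effect is the crude pooled difference.
Pooled: Provider 1 31.7% vs Provider 2 65.9%; Provider 2 is higher overall.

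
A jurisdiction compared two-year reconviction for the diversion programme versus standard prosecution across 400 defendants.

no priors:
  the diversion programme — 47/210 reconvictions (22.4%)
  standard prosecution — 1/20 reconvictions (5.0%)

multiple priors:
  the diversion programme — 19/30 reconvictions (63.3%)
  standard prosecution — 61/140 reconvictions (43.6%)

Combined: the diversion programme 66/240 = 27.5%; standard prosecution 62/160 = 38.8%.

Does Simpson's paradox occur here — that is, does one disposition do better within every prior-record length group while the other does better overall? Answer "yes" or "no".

yes

Within each prior-record length level (no priors 22.4% vs 5.0%; multiple priors 63.3% vs 43.6%), standard prosecution has the lower rate every time. Pooled: 27.5% vs 38.8% — the diversion programme has the lower rate overall. The two comparisons disagree.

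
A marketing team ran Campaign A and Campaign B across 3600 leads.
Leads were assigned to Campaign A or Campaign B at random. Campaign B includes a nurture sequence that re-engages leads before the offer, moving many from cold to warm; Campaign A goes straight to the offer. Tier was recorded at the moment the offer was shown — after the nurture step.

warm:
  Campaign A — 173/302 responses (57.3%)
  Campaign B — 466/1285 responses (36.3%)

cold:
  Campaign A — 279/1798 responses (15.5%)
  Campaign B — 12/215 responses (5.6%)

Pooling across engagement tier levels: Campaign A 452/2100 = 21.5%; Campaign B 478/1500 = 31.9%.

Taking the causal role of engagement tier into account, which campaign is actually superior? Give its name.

Campaign B

Campaign A is higher inside every engagement tier stratum but Campaign B is higher in aggregate. Whether to stratify depends on how engagement tier relates to the campaign.
Engagement tier is recorded after the campaign and is itself shifted by it — it sits on the causal path from campaign to outcome. Conditioning on a mediator would strip out part of the effect we want; the pooled comparison gives the total causal effect.
Pooled: Campaign A 21.5% vs Campaign B 31.9%; Campaign B is higher overall.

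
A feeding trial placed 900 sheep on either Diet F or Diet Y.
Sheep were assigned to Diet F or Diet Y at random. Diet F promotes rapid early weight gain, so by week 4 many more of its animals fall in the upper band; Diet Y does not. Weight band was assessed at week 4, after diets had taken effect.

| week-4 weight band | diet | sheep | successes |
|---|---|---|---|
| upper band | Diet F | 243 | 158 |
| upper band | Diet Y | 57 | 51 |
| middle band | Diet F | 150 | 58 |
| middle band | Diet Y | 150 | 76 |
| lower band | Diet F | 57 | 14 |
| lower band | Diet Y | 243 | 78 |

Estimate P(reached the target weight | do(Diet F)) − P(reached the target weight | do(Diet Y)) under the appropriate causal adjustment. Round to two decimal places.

+0.06

Within every week-4 weight band level Diet Y has the higher rate, yet pooled Diet F does — Simpson's reversal.
Week-4 weight band is recorded after the diet and is itself shifted by it — it sits on the causal path from diet to outcome. Conditioning on a mediator would strip out part of the effect we want; the pooled comparison gives the total causal effect.
The causal difference is the pooled difference: 0.511 − 0.456 = +0.056.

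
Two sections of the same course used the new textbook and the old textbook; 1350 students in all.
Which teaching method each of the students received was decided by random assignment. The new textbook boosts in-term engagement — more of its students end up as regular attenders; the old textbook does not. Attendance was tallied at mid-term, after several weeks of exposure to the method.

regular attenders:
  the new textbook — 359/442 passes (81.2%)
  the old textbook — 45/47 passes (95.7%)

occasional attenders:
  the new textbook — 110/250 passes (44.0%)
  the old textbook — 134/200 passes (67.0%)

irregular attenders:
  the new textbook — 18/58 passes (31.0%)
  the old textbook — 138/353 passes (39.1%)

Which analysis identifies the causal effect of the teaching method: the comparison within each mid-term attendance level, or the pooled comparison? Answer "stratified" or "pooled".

the old textbook is higher inside every mid-term attendance stratum but the new textbook is higher in aggregate. Whether to stratify depends on how mid-term attendance relates to the teaching method.
The distribution of mid-term attendance is itself part of what the teaching method does — it is an intermediate outcome. Holding it fixed would remove that part of the effect; the total effect is the pooled difference.
Pooled: the new textbook 64.9% vs the old textbook 52.8%; the new textbook is higher overall.

pooled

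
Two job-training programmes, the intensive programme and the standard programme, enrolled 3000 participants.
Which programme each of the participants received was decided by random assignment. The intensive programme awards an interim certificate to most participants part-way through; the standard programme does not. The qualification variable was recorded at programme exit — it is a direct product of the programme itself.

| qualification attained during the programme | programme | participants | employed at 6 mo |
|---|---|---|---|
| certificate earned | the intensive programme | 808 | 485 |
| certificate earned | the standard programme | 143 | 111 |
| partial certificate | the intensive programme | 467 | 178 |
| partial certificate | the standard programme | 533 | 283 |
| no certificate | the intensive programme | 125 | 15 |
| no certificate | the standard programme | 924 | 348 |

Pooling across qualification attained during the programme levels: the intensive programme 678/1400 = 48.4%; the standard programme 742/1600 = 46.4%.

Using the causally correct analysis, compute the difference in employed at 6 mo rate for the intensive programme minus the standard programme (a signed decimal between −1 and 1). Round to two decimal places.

+0.02

the standard programme is higher inside every qualification attained during the programme stratum but the intensive programme is higher in aggregate. Whether to stratify depends on how qualification attained during the programme relates to the programme.
Qualification attained during the programme is recorded after the programme and is itself shifted by it — it sits on the causal path from programme to outcome. Conditioning on a mediator would strip out part of the effect we want; the pooled comparison gives the total causal effect.
The causal difference is the pooled difference: 0.484 − 0.464 = +0.021.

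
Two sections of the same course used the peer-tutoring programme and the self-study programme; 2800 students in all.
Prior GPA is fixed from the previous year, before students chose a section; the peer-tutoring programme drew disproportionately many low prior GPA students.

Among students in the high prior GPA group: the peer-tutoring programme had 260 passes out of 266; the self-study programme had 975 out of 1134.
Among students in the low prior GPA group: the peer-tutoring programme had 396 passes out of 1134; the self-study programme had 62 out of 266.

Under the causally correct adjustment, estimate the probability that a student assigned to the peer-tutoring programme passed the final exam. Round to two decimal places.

0.66

The imbalance in prior GPA band arose from how students were allocated, not from anything the teaching method did; and prior GPA band independently affects the outcome. The pooled gap is confounded — condition on prior GPA band.
Standardising the peer-tutoring programme to the population prior GPA band mix: 0.500·260/266 + 0.500·396/1134 = 0.663.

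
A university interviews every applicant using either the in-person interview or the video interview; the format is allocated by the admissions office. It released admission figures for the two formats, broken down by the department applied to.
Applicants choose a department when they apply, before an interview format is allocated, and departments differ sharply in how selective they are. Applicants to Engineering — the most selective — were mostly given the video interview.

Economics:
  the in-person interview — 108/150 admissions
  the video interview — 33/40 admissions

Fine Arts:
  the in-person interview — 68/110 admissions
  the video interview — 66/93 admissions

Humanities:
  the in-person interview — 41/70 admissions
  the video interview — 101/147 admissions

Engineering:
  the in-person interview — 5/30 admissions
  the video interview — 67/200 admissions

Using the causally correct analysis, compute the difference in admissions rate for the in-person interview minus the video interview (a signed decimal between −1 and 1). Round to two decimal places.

the video interview is higher inside every department stratum but the in-person interview is higher in aggregate. Whether to stratify depends on how department relates to the interview format.
Department is set before the interview format has any effect — it is not caused by the interview format — and it independently drives the outcome. That makes it a confounder, so the causal comparison is within department levels.
Adjusting over the population distribution of department: 0.226·(0.720−0.825) + 0.242·(0.618−0.710) + 0.258·(0.586−0.687) + 0.274·(0.167−0.335) = -0.118.

-0.12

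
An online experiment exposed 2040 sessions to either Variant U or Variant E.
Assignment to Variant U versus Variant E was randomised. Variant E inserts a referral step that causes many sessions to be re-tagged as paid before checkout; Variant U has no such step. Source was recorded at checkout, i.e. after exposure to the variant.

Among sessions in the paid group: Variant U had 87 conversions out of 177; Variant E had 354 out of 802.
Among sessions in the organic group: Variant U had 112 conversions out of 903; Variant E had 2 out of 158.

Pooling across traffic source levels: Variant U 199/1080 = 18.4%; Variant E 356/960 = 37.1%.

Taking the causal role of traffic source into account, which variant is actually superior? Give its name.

The stratified and pooled comparisons disagree (Variant U wins within each traffic source; Variant E wins overall), so the answer turns on the causal role of traffic source.
Traffic source here is a post-treatment variable shaped by the variant; conditioning on it would introduce bias rather than remove it. The overall comparison is the causal one.
Pooled: Variant U 18.4% vs Variant E 37.1%; Variant E is higher overall.

Variant E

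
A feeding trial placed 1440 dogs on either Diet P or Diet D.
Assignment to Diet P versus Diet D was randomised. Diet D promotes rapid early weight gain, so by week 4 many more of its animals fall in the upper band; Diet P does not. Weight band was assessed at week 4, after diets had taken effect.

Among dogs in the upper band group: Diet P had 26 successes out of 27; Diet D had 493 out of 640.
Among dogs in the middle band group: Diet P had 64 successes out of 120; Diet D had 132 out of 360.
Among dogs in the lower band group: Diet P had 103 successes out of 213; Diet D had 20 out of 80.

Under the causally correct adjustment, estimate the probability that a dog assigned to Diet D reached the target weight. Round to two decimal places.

0.60

Week-4 weight band lies on the pathway diet → week-4 weight band → outcome, so adjusting for it blocks the indirect effect. For the total causal effect of diet, use the unadjusted pooled rates.
So P(outcome | do(Diet D)) is just the pooled rate for Diet D: 645/1080 = 0.597.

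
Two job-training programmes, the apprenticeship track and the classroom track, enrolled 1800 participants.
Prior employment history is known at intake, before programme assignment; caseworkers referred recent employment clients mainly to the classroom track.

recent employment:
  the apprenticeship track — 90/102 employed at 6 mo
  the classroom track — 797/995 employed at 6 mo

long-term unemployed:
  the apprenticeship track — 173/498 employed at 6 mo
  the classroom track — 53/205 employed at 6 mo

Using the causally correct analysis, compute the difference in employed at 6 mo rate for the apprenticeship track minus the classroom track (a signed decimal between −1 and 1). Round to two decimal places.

+0.08

The prior employment history-specific comparison favours the apprenticeship track throughout, but the pooled figures favour the classroom track. The question is whether to condition on prior employment history.
Prior employment history is set before the programme has any effect — it is not caused by the programme — and it independently drives the outcome. That makes it a confounder, so the causal comparison is within prior employment history levels.
Adjusting over the population distribution of prior employment history: 0.609·(0.882−0.801) + 0.391·(0.347−0.259) = +0.084.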